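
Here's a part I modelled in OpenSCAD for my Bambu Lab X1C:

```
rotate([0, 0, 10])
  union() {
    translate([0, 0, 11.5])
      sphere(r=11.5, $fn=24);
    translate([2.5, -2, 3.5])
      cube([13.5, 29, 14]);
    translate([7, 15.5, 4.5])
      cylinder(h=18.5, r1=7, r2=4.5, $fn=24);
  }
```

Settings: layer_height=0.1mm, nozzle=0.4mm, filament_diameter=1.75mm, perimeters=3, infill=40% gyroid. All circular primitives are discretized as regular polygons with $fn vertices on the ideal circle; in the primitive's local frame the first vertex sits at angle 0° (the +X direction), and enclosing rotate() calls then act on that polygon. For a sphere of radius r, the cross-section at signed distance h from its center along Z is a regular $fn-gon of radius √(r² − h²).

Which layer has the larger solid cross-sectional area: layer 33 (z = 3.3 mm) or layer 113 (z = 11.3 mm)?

layer 113 (z = 11.3 mm)

Layer 33 (z = 3.3): the r=11.5 sphere slices to a regular 24-gon of circumradius 8.063 (√(r²−h²) with h=8.2 from center) (area = (24/2)·8.063²·sin(360°/24) = 201.91 mm²); the cube at (2.5, -2) does not reach this height (z outside [3.5, 17.5]); the cone at (7, 15.5) is not intersected at this z (z outside [4.5, 23]); Combining (union): only the r=11.5 sphere is present, so the union is just that shape — area = 201.91 mm²; (rotated 10° about Z; rotation is an isometry so areas/perimeters/island counts are preserved). So its area = 201.91 mm². Layer 113 (z = 11.3): the r=11.5 sphere slices to a regular 24-gon of circumradius 11.498 (√(r²−h²) with h=0.2 from center) (area = (24/2)·11.498²·sin(360°/24) = 410.62 mm²); the 13.5×29 cube at (2.5, -2) contributes its full rectangle (area 391.50 mm²); the cone at (7, 15.5): at t=0.368 of its height the radius interpolates to r₁+(r₂−r₁)t = 6.081, giving a regular 24-gon of that circumradius (area = (24/2)·6.081²·sin(360°/24) = 114.85 mm²); Merging all regions: the regions partially overlap — summed areas 916.97 mm² minus the doubly-counted overlap 198.35 mm² gives 718.62 mm² — area = 718.62 mm²; (whole slice rotated 10° about Z — lengths, areas and connectivity unchanged). So its area = 718.62 mm². Layer 113 is larger (718.62 vs 201.91 mm²).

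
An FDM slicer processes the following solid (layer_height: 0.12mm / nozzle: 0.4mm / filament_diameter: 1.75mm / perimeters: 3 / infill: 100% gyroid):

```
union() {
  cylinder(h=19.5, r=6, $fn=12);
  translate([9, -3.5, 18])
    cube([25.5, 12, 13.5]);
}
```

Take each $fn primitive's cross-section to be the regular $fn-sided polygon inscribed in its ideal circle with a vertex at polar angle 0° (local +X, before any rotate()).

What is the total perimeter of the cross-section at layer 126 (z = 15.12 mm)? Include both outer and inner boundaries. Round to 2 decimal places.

At z = 15.12 mm: the cylinder: section is a regular 12-gon, circumradius r=6 (perimeter = 2·12·6.000·sin(180°/12) = 37.27 mm); the cube at (9, -3.5) is absent (z outside [18, 31.5]); Taking the union: only the r=6 cylinder is present, so the union is just that shape — boundary = 37.27 mm. Overall, the cross-section is a single solid region. Total boundary length (outer) = 37.27 mm.

37.27 mm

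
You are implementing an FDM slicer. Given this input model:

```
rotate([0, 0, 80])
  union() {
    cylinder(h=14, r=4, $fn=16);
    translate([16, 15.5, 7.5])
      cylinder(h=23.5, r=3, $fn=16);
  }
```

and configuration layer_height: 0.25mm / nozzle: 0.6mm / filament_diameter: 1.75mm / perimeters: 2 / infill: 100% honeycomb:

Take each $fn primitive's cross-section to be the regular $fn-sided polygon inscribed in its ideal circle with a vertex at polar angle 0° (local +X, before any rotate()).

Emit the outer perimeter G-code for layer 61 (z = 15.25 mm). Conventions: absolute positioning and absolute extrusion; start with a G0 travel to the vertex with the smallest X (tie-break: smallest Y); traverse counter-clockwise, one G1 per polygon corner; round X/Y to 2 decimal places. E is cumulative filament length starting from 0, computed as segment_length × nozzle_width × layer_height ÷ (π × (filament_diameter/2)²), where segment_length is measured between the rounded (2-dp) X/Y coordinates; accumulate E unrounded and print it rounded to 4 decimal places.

At z = 15.25 mm: the cylinder does not reach this height (z outside [0, 14]); the r=3 cylinder at (16, 15.5) contributes a regular 16-gon of circumradius 3; Taking the union: only the r=3 cylinder at (16, 15.5) is present, so the union is just that shape — 1 connected region; (rotated 80° about Z; rotation is an isometry so areas/perimeters/island counts are preserved). The outline is a single polygon with 16 vertices. Extrusion per mm of travel: 0.6 × 0.25 / (π × 0.875²) = 0.062363. Accumulating E over each segment gives final E = 1.1681.

G0 X-15.44 Y18.97 Z15.25
G1 X-15.42 Y17.80 E0.0730
G1 X-14.94 Y16.73 E0.1461
G1 X-14.10 Y15.92 E0.2189
G1 X-13.01 Y15.49 E0.2920
G1 X-11.84 Y15.52 E0.3649
G1 X-10.77 Y15.99 E0.4378
G1 X-9.96 Y16.84 E0.5110
G1 X-9.53 Y17.93 E0.5841
G1 X-9.56 Y19.10 E0.6571
G1 X-10.03 Y20.17 E0.7300
G1 X-10.87 Y20.98 E0.8028
G1 X-11.97 Y21.40 E0.8762
G1 X-13.14 Y21.38 E0.9492
G1 X-14.21 Y20.91 E1.0221
G1 X-15.02 Y20.06 E1.0953
G1 X-15.44 Y18.97 E1.1681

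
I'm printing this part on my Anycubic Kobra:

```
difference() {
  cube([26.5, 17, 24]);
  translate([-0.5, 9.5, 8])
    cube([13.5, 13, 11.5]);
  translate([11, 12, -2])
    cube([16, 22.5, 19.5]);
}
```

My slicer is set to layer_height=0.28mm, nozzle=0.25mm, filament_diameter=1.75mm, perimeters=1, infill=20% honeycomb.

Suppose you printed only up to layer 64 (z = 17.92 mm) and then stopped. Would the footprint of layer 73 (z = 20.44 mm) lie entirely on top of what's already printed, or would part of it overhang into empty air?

part overhangs

Compare the two slices. At z = 17.92: the cube is present — its section is the full 26.5×17 rectangle (area 450.50 mm²); the cube at (-0.5, 9.5) (footprint 13.5×13) is included at this height (area 175.50 mm²); the cube at (11, 12) does not reach this height (z outside [-2, 17.5]); Taking the first minus the rest: starting from the 26.5×17 cube (450.50 mm²), the 13.5×13 cube at (-0.5, 9.5) partially overlaps it — only the 97.50 mm² overlap (of its 175.50 mm²) is removed, clipping the outline — area = 353.00 mm². At z = 20.44: the cube is present — its section is the full 26.5×17 rectangle (area 450.50 mm²); the cube at (-0.5, 9.5) is absent (z outside [8, 19.5]); the cube at (11, 12) is absent (z outside [-2, 17.5]); Taking the first minus the rest: none of the subtracted shapes is present at this height, so the 26.5×17 cube is unchanged — area = 450.50 mm². Checking containment: at z = 20.44 the cross-section extends beyond the z = 17.92 cross-section by about 97.50 mm².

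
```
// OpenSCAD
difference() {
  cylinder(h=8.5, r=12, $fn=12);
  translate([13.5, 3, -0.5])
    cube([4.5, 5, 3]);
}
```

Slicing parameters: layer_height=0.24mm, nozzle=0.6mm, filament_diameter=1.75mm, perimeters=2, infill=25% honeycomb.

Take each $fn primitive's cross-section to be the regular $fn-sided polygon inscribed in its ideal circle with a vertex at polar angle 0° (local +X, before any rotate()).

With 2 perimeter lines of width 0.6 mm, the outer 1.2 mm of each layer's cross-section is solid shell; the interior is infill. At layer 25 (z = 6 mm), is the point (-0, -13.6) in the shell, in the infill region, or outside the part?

At z = 6 mm: the r=12 cylinder contributes a regular 12-gon of circumradius 12; the cube at (13.5, 3) does not reach this height (z outside [-0.5, 2.5]); Taking the first minus the rest: none of the subtracted shapes is present at this height, so the r=12 cylinder is unchanged — 1 connected region. Overall, the cross-section is a single solid region. The nearest boundary edge runs (-6.00, -10.39)→(-0.00, -12.00); distance from the point to it = 1.60 mm. The point is not inside any of the regions above, so it lies outside the cross-section (1.60 mm from the nearest boundary).

outside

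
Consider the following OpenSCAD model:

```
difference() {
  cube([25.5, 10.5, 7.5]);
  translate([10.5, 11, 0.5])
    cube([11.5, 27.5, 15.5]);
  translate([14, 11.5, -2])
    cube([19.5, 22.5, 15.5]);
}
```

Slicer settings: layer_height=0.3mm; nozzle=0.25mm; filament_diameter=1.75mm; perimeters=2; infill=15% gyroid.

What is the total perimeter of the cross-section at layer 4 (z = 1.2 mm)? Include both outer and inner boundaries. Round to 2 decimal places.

72.00 mm

At z = 1.2 mm: the 25.5×10.5 cube contributes its full rectangle (perimeter 72.00 mm); the cube at (10.5, 11) (footprint 11.5×27.5) is included at this height (perimeter 78.00 mm); the 19.5×22.5 cube at (14, 11.5) contributes its full rectangle (perimeter 84.00 mm); Subtracting the remaining from the first: starting from the 25.5×10.5 cube, the 11.5×27.5 cube at (10.5, 11) misses the remaining region (no effect); the 19.5×22.5 cube at (14, 11.5) misses the remaining region (no effect) — boundary = 72.00 mm. Overall, the cross-section is a single solid region. Total boundary length (outer) = 72.00 mm.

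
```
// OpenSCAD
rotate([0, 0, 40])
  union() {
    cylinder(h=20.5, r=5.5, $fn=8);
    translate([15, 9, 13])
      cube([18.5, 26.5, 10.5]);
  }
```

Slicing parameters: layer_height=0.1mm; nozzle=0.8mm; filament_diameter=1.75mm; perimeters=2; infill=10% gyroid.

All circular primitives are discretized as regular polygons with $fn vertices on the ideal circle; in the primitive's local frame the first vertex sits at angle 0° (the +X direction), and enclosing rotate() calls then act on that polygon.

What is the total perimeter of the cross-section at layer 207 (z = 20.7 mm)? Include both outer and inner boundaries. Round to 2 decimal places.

At z = 20.7 mm: the cylinder is absent (z outside [0, 20.5]); the cube at (15, 9) is present — its section is the full 18.5×26.5 rectangle (perimeter 90.00 mm); Taking the union: only the 18.5×26.5 cube at (15, 9) is present, so the union is just that shape — boundary = 90.00 mm; (rotated 40° about Z; rotation is an isometry so areas/perimeters/island counts are preserved). Overall, the cross-section is a single solid region. Total boundary length (outer) = 90.00 mm.

90.00 mm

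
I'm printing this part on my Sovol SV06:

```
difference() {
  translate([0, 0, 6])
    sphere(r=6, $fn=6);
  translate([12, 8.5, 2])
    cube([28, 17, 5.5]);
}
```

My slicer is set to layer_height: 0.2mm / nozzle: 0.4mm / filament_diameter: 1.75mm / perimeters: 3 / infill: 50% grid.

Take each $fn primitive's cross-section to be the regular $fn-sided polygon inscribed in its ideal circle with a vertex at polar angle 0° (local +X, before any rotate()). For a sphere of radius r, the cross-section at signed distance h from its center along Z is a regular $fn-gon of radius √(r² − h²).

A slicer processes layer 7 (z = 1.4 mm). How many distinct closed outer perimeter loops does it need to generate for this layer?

1

At z = 1.4 mm: the sphere: section is a regular 6-gon, circumradius = √(r²−h²) = √(6²−4.6²) = 3.852; the cube at (12, 8.5) is absent (z outside [2, 7.5]); Taking the first minus the rest: none of the subtracted shapes is present at this height, so the r=6 sphere is unchanged — 1 connected region. The result has 1 disconnected region.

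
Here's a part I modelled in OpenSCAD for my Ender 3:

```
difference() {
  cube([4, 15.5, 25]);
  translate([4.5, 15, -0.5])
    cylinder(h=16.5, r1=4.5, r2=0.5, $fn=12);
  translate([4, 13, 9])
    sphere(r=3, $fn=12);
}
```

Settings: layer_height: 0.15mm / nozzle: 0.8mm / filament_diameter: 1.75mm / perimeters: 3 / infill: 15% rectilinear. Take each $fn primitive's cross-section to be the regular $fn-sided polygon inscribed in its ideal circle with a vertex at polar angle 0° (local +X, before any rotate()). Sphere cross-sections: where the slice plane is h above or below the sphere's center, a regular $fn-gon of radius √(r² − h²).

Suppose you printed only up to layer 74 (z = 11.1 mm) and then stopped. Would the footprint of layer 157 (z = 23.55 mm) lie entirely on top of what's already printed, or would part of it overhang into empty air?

Compare the two slices. At z = 11.1: the cube is present — its section is the full 4×15.5 rectangle (area 62.00 mm²); the cone at (4.5, 15) contributes a regular 12-gon of circumradius 1.688 (interpolated between r1=4.5 and r2=0.5 at t=0.703) (area = (12/2)·1.688²·sin(360°/12) = 8.55 mm²); the r=3 sphere at (4, 13) slices to a regular 12-gon of circumradius 2.142 (√(r²−h²) with h=2.1 from center) (area = (12/2)·2.142²·sin(360°/12) = 13.77 mm²); Subtracting the remaining from the first: starting from the 4×15.5 cube (62.00 mm²), the cone at (4.5, 15) partially overlaps it — only the 1.89 mm² overlap (of its 8.55 mm²) is removed, clipping the outline; the r=3 sphere at (4, 13) partially overlaps it — only the 5.58 mm² overlap (of its 13.77 mm²) is removed, clipping the outline — area = 54.54 mm². At z = 23.55: the cube is present — its section is the full 4×15.5 rectangle (area 62.00 mm²); the cone at (4.5, 15) is not intersected at this z (z outside [-0.5, 16]); the sphere at (4, 13) is not intersected at this z (|z−center|=14.550 > r=3); Subtracting the remaining from the first: none of the subtracted shapes is present at this height, so the 4×15.5 cube is unchanged — area = 62.00 mm². Checking containment: at z = 23.55 the cross-section extends beyond the z = 11.1 cross-section by about 7.46 mm².

part overhangs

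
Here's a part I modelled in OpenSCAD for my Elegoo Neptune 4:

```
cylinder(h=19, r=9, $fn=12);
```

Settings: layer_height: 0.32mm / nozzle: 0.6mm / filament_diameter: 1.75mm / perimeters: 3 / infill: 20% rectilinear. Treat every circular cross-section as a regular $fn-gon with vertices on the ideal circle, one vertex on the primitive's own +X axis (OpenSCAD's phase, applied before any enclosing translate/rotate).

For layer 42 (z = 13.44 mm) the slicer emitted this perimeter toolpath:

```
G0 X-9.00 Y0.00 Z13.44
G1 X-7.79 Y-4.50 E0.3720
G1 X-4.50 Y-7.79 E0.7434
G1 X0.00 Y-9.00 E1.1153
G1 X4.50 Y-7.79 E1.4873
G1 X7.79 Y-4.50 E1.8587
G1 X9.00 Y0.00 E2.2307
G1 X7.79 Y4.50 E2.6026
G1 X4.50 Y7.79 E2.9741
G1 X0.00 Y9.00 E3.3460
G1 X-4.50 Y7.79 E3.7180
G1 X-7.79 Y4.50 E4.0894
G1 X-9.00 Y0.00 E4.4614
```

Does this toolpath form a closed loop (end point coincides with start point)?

Start point (G0): (-9.00, 0.00). End point (last G1): the path returns to the start — closed.

yes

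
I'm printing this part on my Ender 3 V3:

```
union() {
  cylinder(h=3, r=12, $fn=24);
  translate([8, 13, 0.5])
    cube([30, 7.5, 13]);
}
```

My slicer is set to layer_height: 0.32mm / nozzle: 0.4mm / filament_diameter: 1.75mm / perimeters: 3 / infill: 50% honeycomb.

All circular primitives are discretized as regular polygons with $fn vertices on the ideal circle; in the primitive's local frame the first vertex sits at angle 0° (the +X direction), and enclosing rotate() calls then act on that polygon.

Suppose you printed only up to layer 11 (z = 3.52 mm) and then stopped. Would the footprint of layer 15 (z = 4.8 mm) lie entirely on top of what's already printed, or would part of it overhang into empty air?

Compare the two slices. At z = 3.52: the cylinder does not reach this height (z outside [0, 3]); the 30×7.5 cube at (8, 13) contributes its full rectangle (area 225.00 mm²); Taking the union: only the 30×7.5 cube at (8, 13) is present, so the union is just that shape — area = 225.00 mm². At z = 4.8: the cylinder is not intersected at this z (z outside [0, 3]); the cube at (8, 13) is present — its section is the full 30×7.5 rectangle (area 225.00 mm²); Combining (union): only the 30×7.5 cube at (8, 13) is present, so the union is just that shape — area = 225.00 mm². Checking containment: the cross-section at z = 4.8 is a subset of the cross-section at z = 3.52.

entirely on top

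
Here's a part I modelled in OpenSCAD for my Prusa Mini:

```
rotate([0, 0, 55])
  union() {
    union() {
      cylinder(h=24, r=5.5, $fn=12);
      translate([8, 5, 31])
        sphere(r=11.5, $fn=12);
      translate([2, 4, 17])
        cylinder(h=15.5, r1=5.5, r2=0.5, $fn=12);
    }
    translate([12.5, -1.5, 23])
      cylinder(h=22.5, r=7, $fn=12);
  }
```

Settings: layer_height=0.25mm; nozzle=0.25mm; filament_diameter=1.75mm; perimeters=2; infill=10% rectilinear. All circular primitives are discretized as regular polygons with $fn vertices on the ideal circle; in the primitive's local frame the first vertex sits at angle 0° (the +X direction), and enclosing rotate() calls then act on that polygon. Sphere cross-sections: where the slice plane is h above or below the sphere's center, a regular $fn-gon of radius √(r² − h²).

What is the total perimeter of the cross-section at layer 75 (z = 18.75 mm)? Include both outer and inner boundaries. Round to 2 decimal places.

At z = 18.75 mm: the r=5.5 cylinder contributes a regular 12-gon of circumradius 5.5 (perimeter = 2·12·5.500·sin(180°/12) = 34.16 mm); the sphere at (8, 5) is not intersected at this z (|z−center|=12.250 > r=11.5); the cone at (2, 4): at t=0.113 of its height the radius interpolates to r₁+(r₂−r₁)t = 4.935, giving a regular 12-gon of that circumradius (perimeter = 2·12·4.935·sin(180°/12) = 30.66 mm); Merging all regions: the regions partially overlap (shared area 37.44 mm²), so the edge portions inside another operand are dropped and the merged outline is re-measured after clipping — boundary = 41.83 mm; the cylinder at (12.5, -1.5) does not reach this height (z outside [23, 45.5]); Merging all regions: only the result so far is present, so the union is just that shape — boundary = 41.83 mm; (rotated 55° about Z; rotation is an isometry so areas/perimeters/island counts are preserved). Overall, the cross-section is a single solid region. Total boundary length (outer) = 41.83 mm.

41.83 mm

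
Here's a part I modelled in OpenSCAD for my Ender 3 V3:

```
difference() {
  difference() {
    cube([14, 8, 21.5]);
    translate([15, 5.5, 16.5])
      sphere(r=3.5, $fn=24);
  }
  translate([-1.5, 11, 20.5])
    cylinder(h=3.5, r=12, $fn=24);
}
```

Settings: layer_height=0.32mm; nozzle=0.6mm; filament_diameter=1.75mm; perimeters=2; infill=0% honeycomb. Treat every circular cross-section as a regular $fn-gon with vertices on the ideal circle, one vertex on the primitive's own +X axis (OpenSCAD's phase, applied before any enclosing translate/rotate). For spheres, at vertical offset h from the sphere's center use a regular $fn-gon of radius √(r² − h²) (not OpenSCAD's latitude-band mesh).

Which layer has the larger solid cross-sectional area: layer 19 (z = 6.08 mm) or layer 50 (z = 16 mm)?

layer 19 (z = 6.08 mm)

Layer 19 (z = 6.08): the 14×8 cube contributes its full rectangle (area 112.00 mm²); the sphere at (15, 5.5) does not reach this height (|z−center|=10.420 > r=3.5); Taking the first minus the rest: none of the subtracted shapes is present at this height, so the 14×8 cube is unchanged — area = 112.00 mm²; the cylinder at (-1.5, 11) is not intersected at this z (z outside [20.5, 24]); Subtracting the remaining from the first: none of the subtracted shapes is present at this height, so that combined region is unchanged — area = 112.00 mm². So its area = 112.00 mm². Layer 50 (z = 16): the 14×8 cube contributes its full rectangle (area 112.00 mm²); the r=3.5 sphere at (15, 5.5) slices to a regular 24-gon of circumradius 3.464 (√(r²−h²) with h=0.5 from center) (area = (24/2)·3.464²·sin(360°/24) = 37.27 mm²); Subtracting the remaining from the first: starting from the 14×8 cube (112.00 mm²), the r=3.5 sphere at (15, 5.5) partially overlaps it — only the 11.20 mm² overlap (of its 37.27 mm²) is removed, clipping the outline — area = 100.80 mm²; the cylinder at (-1.5, 11) is absent (z outside [20.5, 24]); After the difference (first − rest): none of the subtracted shapes is present at this height, so the result so far is unchanged — area = 100.80 mm². So its area = 100.80 mm². Layer 19 is larger (112.00 vs 100.80 mm²).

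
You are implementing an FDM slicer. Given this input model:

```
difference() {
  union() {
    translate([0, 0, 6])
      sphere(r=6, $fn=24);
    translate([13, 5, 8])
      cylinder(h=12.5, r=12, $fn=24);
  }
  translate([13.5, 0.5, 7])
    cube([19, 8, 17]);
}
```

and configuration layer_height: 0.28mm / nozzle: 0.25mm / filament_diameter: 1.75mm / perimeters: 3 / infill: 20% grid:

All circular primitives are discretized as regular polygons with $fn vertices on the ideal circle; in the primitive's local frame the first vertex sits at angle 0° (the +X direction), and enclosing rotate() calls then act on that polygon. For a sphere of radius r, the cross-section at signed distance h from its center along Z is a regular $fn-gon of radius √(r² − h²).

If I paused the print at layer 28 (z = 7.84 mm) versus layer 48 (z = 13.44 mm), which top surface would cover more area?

layer 48 (z = 13.44 mm)

Layer 28 (z = 7.84): the r=6 sphere slices to a regular 24-gon of circumradius 5.711 (√(r²−h²) with h=1.84 from center) (area = (24/2)·5.711²·sin(360°/24) = 101.29 mm²); the cylinder at (13, 5) does not reach this height (z outside [8, 20.5]); Merging all regions: only the r=6 sphere is present, so the union is just that shape — area = 101.29 mm²; the cube at (13.5, 0.5) (footprint 19×8) is included at this height (area 152.00 mm²); Taking the first minus the rest: starting from the result so far (101.29 mm²), the 19×8 cube at (13.5, 0.5) misses the remaining region (no effect) — area = 101.29 mm². So its area = 101.29 mm². Layer 48 (z = 13.44): the sphere does not reach this height (|z−center|=7.440 > r=6); the r=12 cylinder at (13, 5) gives a regular 24-gon of circumradius 12 (constant along its height) (area = (24/2)·12.000²·sin(360°/24) = 447.24 mm²); Taking the union: only the r=12 cylinder at (13, 5) is present, so the union is just that shape — area = 447.24 mm²; the 19×8 cube at (13.5, 0.5) contributes its full rectangle (area 152.00 mm²); Subtracting the remaining from the first: starting from the result so far (447.24 mm²), the 19×8 cube at (13.5, 0.5) partially overlaps it — only the 89.56 mm² overlap (of its 152.00 mm²) is removed, clipping the outline — area = 357.68 mm². So its area = 357.68 mm². Layer 48 is larger (357.68 vs 101.29 mm²).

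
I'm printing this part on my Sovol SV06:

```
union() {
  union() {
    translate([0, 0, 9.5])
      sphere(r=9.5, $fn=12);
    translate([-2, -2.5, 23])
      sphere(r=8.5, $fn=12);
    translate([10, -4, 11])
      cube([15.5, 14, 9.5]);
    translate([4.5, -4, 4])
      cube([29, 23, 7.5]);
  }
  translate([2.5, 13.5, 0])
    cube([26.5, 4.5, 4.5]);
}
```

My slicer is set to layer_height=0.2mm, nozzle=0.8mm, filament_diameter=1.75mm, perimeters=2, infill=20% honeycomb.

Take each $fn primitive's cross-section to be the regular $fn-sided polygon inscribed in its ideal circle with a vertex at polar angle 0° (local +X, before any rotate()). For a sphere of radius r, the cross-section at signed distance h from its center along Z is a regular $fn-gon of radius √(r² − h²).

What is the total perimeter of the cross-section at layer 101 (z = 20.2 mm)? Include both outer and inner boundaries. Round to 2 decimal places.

At z = 20.2 mm: the sphere is absent (|z−center|=10.700 > r=9.5); the sphere at (-2, -2.5): section is a regular 12-gon, circumradius = √(r²−h²) = √(8.5²−2.8²) = 8.026 (perimeter = 2·12·8.026·sin(180°/12) = 49.85 mm); the cube at (10, -4) is present — its section is the full 15.5×14 rectangle (perimeter 59.00 mm); the cube at (4.5, -4) does not reach this height (z outside [4, 11.5]); Merging all regions: the 2 present regions are separate (no shared area or edge), so areas and boundary lengths simply add and each stays a separate island — boundary = 108.85 mm; the cube at (2.5, 13.5) does not reach this height (z outside [0, 4.5]); Merging all regions: only that combined region is present, so the union is just that shape — boundary = 108.85 mm. Overall, the cross-section has 2 separate islands. Total boundary length (outer) = 108.85 mm.

108.85 mm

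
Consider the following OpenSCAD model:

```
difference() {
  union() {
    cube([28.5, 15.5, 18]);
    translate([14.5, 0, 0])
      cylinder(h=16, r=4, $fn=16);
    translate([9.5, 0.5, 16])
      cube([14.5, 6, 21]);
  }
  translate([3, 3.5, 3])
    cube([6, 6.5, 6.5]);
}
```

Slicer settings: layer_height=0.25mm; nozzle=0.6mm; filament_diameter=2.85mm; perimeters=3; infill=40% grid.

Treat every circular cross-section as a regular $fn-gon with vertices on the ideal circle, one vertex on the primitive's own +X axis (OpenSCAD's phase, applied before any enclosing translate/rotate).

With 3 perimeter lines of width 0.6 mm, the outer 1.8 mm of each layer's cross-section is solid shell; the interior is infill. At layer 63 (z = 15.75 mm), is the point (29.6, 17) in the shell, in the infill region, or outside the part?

At z = 15.75 mm: the cube is present — its section is the full 28.5×15.5 rectangle; the r=4 cylinder at (14.5, 0) gives a regular 16-gon of circumradius 4 (constant along its height); the cube at (9.5, 0.5) is not intersected at this z (z outside [16, 37]); Merging all regions: the regions partially overlap (shared area 24.49 mm²), so overlapping operands fuse into one piece — 1 connected region; the cube at (3, 3.5) does not reach this height (z outside [3, 9.5]); Subtracting the remaining from the first: none of the subtracted shapes is present at this height, so that combined region is unchanged — 1 connected region. Overall, the cross-section is a single solid region. The nearest boundary edge runs (0.00, 15.50)→(28.50, 15.50); distance from the point to it = 1.86 mm. The point is not inside any of the regions above, so it lies outside the cross-section (1.86 mm from the nearest boundary).

outside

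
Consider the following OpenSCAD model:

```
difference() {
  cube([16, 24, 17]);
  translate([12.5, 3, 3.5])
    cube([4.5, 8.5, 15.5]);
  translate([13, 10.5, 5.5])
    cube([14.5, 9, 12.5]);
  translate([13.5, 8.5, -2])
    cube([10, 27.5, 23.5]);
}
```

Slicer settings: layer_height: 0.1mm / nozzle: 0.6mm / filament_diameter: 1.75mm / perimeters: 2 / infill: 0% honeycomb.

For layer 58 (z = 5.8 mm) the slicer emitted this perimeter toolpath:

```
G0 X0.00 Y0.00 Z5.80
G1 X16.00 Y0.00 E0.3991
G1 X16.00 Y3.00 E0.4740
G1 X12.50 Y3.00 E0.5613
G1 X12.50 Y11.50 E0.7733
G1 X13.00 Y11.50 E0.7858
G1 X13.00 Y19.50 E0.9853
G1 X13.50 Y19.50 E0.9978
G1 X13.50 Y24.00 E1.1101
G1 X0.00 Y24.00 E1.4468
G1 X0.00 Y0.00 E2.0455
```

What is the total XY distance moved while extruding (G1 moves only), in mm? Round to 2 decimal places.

Sum the Euclidean lengths of each G1 segment: total = 82.00 mm.

82.00 mm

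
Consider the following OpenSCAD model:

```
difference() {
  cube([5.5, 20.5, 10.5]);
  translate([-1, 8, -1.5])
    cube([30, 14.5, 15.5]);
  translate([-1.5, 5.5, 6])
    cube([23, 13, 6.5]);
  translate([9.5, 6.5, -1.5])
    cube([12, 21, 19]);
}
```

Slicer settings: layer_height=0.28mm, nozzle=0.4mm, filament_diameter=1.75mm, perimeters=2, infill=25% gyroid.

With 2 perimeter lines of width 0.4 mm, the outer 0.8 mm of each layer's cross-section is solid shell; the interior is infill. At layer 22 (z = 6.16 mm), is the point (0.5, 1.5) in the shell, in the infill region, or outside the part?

At z = 6.16 mm: the cube is present — its section is the full 5.5×20.5 rectangle; the 30×14.5 cube at (-1, 8) contributes its full rectangle; the 23×13 cube at (-1.5, 5.5) contributes its full rectangle; the cube at (9.5, 6.5) (footprint 12×21) is included at this height; After the difference (first − rest): starting from the 5.5×20.5 cube, the 30×14.5 cube at (-1, 8) partially overlaps it — only the 68.75 mm² overlap (of its 435.00 mm²) is removed, clipping the outline; the 23×13 cube at (-1.5, 5.5) partially overlaps it — only the 13.75 mm² overlap (of its 299.00 mm²) is removed, clipping the outline; the 12×21 cube at (9.5, 6.5) misses the remaining region (no effect) — 1 connected region. Overall, the cross-section is a single solid region. The nearest boundary edge runs (0.00, 0.00)→(0.00, 5.50); distance from the point to it = 0.50 mm. The point is inside the cross-section, 0.50 mm from the nearest boundary — within the 0.8 mm shell band (2 × 0.4).

shell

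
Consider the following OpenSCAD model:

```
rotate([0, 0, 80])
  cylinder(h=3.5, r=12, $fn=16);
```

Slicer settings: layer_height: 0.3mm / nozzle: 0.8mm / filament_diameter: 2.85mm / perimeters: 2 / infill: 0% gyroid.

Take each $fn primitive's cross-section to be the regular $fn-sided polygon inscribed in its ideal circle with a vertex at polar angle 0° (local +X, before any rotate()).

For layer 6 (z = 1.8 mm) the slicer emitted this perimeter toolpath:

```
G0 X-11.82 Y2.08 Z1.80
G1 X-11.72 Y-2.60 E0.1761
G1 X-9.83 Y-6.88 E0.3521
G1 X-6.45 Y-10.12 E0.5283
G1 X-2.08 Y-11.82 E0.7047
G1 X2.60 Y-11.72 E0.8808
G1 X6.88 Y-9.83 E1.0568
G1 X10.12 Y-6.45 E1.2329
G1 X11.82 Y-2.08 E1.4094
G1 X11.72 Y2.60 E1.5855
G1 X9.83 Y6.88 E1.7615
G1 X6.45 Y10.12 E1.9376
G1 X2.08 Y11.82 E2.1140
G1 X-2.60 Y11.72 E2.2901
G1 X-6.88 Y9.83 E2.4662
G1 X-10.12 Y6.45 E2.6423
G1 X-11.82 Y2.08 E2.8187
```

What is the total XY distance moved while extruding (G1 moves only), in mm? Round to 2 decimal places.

Sum the Euclidean lengths of each G1 segment: total = 74.92 mm.

74.92 mm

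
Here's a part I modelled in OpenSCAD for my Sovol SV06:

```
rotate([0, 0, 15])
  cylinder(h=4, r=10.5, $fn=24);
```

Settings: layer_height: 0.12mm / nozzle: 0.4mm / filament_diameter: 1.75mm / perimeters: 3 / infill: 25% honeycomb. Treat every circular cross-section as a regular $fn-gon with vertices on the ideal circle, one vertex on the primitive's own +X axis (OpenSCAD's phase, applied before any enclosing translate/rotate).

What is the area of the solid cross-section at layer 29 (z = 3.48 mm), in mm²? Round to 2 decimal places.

342.42 mm²

At z = 3.48 mm: the r=10.5 cylinder contributes a regular 24-gon of circumradius 10.5 (area = (24/2)·10.500²·sin(360°/24) = 342.42 mm²); (rotated 15° about Z; rotation is an isometry so areas/perimeters/island counts are preserved). Overall, the cross-section is a single solid region. Net area = 342.42 mm².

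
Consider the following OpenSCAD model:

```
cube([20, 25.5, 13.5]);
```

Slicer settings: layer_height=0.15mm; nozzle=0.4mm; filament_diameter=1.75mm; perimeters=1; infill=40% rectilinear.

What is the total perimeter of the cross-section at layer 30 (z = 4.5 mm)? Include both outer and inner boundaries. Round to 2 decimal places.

At z = 4.5 mm: the 20×25.5 cube contributes its full rectangle (perimeter 91.00 mm). Overall, the cross-section is a single solid region. Total boundary length (outer) = 91.00 mm.

91.00 mm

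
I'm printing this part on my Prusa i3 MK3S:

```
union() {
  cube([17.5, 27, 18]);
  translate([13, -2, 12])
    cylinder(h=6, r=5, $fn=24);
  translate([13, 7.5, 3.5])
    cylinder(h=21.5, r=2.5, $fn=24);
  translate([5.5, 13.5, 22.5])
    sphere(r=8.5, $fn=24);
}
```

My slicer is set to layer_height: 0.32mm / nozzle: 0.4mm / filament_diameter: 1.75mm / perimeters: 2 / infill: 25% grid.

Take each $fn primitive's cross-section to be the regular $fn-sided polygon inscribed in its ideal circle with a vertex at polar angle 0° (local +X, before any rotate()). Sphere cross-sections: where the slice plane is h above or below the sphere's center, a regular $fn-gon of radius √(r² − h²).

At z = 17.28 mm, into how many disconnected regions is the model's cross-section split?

At z = 17.28 mm: the cube (footprint 17.5×27) is included at this height; the cylinder at (13, -2): section is a regular 24-gon, circumradius r=5; the r=2.5 cylinder at (13, 7.5) contributes a regular 24-gon of circumradius 2.5; the r=8.5 sphere at (5.5, 13.5) contributes a regular 24-gon of circumradius √(8.5²−5.22²) = 6.708; Combining (union): the regions partially overlap (shared area 172.66 mm²), so overlapping operands fuse into one piece — 1 connected region. The result has 1 disconnected region.

1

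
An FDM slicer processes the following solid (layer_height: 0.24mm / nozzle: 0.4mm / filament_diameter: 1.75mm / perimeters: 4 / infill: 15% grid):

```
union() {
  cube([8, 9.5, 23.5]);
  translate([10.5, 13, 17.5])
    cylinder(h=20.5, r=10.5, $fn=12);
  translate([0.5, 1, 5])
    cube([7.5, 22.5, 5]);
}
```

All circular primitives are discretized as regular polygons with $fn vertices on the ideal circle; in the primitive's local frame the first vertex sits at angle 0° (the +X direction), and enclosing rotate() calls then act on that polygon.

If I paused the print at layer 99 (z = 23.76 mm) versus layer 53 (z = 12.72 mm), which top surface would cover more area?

layer 99 (z = 23.76 mm)

Layer 99 (z = 23.76): the cube is absent (z outside [0, 23.5]); the r=10.5 cylinder at (10.5, 13) contributes a regular 12-gon of circumradius 10.5 (area = (12/2)·10.500²·sin(360°/12) = 330.75 mm²); the cube at (0.5, 1) does not reach this height (z outside [5, 10]); Combining (union): only the r=10.5 cylinder at (10.5, 13) is present, so the union is just that shape — area = 330.75 mm². So its area = 330.75 mm². Layer 53 (z = 12.72): the 8×9.5 cube contributes its full rectangle (area 76.00 mm²); the cylinder at (10.5, 13) does not reach this height (z outside [17.5, 38]); the cube at (0.5, 1) is not intersected at this z (z outside [5, 10]); Merging all regions: only the 8×9.5 cube is present, so the union is just that shape — area = 76.00 mm². So its area = 76.00 mm². Layer 99 is larger (330.75 vs 76.00 mm²).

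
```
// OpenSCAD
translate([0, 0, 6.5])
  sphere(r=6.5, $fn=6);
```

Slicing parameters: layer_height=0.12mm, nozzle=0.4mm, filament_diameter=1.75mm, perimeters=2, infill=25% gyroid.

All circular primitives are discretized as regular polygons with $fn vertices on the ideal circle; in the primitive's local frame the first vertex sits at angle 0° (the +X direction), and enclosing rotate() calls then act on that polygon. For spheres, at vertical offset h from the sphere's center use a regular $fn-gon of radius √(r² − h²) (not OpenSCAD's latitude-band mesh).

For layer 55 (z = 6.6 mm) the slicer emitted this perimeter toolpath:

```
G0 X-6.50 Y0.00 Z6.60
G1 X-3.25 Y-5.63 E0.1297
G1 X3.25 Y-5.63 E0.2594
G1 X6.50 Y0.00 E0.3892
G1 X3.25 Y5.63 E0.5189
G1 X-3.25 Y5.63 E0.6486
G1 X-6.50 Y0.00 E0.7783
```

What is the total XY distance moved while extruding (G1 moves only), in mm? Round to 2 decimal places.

Sum the Euclidean lengths of each G1 segment: total = 39.00 mm.

39.00 mm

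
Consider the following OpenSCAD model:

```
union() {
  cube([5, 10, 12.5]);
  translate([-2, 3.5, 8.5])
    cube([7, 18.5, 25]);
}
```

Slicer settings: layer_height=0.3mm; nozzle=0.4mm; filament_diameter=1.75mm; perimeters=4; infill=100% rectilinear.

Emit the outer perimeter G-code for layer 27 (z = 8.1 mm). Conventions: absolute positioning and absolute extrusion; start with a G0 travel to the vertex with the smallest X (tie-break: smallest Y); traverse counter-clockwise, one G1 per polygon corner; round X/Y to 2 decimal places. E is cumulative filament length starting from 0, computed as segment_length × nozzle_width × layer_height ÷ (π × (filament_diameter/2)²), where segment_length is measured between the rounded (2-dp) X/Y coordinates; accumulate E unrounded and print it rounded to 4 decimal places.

G0 X0.00 Y0.00 Z8.10
G1 X5.00 Y0.00 E0.2495
G1 X5.00 Y10.00 E0.7484
G1 X0.00 Y10.00 E0.9978
G1 X0.00 Y0.00 E1.4967

At z = 8.1 mm: the cube is present — its section is the full 5×10 rectangle; the cube at (-2, 3.5) is absent (z outside [8.5, 33.5]); Taking the union: only the 5×10 cube is present, so the union is just that shape — 1 connected region. The outline is a single polygon with 4 vertices. Extrusion per mm of travel: 0.4 × 0.3 / (π × 0.875²) = 0.049890. Accumulating E over each segment gives final E = 1.4967.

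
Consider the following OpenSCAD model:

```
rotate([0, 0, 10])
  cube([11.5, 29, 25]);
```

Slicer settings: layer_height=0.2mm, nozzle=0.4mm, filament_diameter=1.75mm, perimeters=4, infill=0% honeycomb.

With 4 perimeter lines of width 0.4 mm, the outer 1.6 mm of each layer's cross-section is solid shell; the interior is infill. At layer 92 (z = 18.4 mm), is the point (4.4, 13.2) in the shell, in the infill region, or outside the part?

infill

At z = 18.4 mm: the 11.5×29 cube contributes its full rectangle; (whole slice rotated 10° about Z — lengths, areas and connectivity unchanged). Overall, the cross-section is a single solid region. Undo the 10° rotation: the query point maps to (6.625, 12.235) in the un-rotated model frame. The nearest boundary edge runs (11.50, 0.00)→(11.50, 29.00); distance from the point to it = 4.87 mm. The point is inside the cross-section and 4.87 mm from the nearest boundary — more than the 1.6 mm shell width (4 × 0.4), so it's in the infill interior.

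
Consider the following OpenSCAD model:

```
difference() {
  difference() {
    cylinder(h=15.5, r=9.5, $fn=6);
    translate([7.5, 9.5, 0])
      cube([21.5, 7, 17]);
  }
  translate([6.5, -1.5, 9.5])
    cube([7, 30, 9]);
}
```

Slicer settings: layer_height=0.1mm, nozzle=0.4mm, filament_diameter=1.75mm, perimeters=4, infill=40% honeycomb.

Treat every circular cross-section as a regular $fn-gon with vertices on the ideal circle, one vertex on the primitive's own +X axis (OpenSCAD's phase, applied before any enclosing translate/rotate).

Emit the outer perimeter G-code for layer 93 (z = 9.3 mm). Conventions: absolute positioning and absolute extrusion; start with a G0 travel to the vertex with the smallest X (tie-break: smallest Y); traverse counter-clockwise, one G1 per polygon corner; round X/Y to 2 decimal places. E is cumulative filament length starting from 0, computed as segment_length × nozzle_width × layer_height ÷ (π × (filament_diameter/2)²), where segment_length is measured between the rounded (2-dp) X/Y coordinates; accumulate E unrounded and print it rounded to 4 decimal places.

At z = 9.3 mm: the r=9.5 cylinder contributes a regular 6-gon of circumradius 9.5; the cube at (7.5, 9.5) is present — its section is the full 21.5×7 rectangle; Taking the first minus the rest: starting from the r=9.5 cylinder, the 21.5×7 cube at (7.5, 9.5) misses the remaining region (no effect) — 1 connected region; the cube at (6.5, -1.5) is not intersected at this z (z outside [9.5, 18.5]); Subtracting the remaining from the first: none of the subtracted shapes is present at this height, so the result so far is unchanged — 1 connected region. The outline is a single polygon with 6 vertices. Extrusion per mm of travel: 0.4 × 0.1 / (π × 0.875²) = 0.016630. Accumulating E over each segment gives final E = 0.9481.

G0 X-9.50 Y0.00 Z9.30
G1 X-4.75 Y-8.23 E0.1580
G1 X4.75 Y-8.23 E0.3160
G1 X9.50 Y0.00 E0.4740
G1 X4.75 Y8.23 E0.6321
G1 X-4.75 Y8.23 E0.7900
G1 X-9.50 Y0.00 E0.9481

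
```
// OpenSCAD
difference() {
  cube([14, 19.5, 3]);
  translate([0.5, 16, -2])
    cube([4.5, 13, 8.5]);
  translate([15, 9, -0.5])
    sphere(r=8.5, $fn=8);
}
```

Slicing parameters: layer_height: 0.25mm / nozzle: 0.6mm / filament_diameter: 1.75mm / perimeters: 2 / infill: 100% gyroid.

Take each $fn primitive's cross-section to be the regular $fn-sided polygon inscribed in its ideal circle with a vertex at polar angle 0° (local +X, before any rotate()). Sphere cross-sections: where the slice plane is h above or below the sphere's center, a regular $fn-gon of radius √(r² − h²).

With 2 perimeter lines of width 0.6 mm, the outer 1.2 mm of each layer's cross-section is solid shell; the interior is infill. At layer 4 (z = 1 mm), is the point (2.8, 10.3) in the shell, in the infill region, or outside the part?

At z = 1 mm: the cube is present — its section is the full 14×19.5 rectangle; the 4.5×13 cube at (0.5, 16) contributes its full rectangle; the sphere at (15, 9): section is a regular 8-gon, circumradius = √(r²−h²) = √(8.5²−1.5²) = 8.367; Subtracting the remaining from the first: starting from the 14×19.5 cube, the 4.5×13 cube at (0.5, 16) partially overlaps it — only the 15.75 mm² overlap (of its 58.50 mm²) is removed, clipping the outline; the r=8.5 sphere at (15, 9) partially overlaps it — only the 82.68 mm² overlap (of its 197.99 mm²) is removed, clipping the outline — 1 connected region. Overall, the cross-section is a single solid region. The nearest boundary edge runs (0.00, 0.00)→(0.00, 19.50); distance from the point to it = 2.80 mm. The point is inside the cross-section and 2.80 mm from the nearest boundary — more than the 1.2 mm shell width (2 × 0.6), so it's in the infill interior.

infill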